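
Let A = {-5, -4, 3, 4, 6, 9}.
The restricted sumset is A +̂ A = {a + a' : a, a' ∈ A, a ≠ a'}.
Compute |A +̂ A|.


Restricted sumset: A +̂ A = {a + a' : a ∈ A, a' ∈ A, a ≠ a'}.
Equivalently, take A + A and drop any sum 2a that is achievable ONLY as a + a for a ∈ A (i.e. sums representable only with equal summands).
Enumerate pairs (a, a') with a < a' (symmetric, so each unordered pair gives one sum; this covers all a ≠ a'):
  -5 + -4 = -9
  -5 + 3 = -2
  -5 + 4 = -1
  -5 + 6 = 1
  -5 + 9 = 4
  -4 + 3 = -1
  -4 + 4 = 0
  -4 + 6 = 2
  -4 + 9 = 5
  3 + 4 = 7
  3 + 6 = 9
  3 + 9 = 12
  4 + 6 = 10
  4 + 9 = 13
  6 + 9 = 15
Collected distinct sums: {-9, -2, -1, 0, 1, 2, 4, 5, 7, 9, 10, 12, 13, 15}
|A +̂ A| = 14
(Reference bound: |A +̂ A| ≥ 2|A| - 3 for |A| ≥ 2, with |A| = 6 giving ≥ 9.)

|A +̂ A| = 14


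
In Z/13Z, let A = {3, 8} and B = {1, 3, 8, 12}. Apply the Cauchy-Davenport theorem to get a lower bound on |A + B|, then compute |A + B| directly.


Cauchy-Davenport: |A + B| ≥ min(p, |A| + |B| - 1) for A, B nonempty in Z/pZ.
|A| = 2, |B| = 4, p = 13.
CD lower bound = min(13, 2 + 4 - 1) = min(13, 5) = 5.
Compute A + B mod 13 directly:
a = 3: 3+1=4, 3+3=6, 3+8=11, 3+12=2
a = 8: 8+1=9, 8+3=11, 8+8=3, 8+12=7
A + B = {2, 3, 4, 6, 7, 9, 11}, so |A + B| = 7.
Verify: 7 ≥ 5? Yes ✓.

CD lower bound = 5, actual |A + B| = 7.


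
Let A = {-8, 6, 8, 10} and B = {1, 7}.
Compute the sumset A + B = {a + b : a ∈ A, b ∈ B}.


A + B = {a + b : a ∈ A, b ∈ B}.
Enumerate all |A|·|B| = 4·2 = 8 pairs (a, b) and collect distinct sums.
a = -8: -8+1=-7, -8+7=-1
a = 6: 6+1=7, 6+7=13
a = 8: 8+1=9, 8+7=15
a = 10: 10+1=11, 10+7=17
Collecting distinct sums: A + B = {-7, -1, 7, 9, 11, 13, 15, 17}
|A + B| = 8

A + B = {-7, -1, 7, 9, 11, 13, 15, 17}


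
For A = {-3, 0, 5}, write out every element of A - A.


A - A = {a - a' : a, a' ∈ A}.
Compute a - a' for each ordered pair (a, a'):
a = -3: -3--3=0, -3-0=-3, -3-5=-8
a = 0: 0--3=3, 0-0=0, 0-5=-5
a = 5: 5--3=8, 5-0=5, 5-5=0
Collecting distinct values (and noting 0 appears from a-a):
A - A = {-8, -5, -3, 0, 3, 5, 8}
|A - A| = 7

A - A = {-8, -5, -3, 0, 3, 5, 8}


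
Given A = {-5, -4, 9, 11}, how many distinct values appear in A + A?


A + A = {a + a' : a, a' ∈ A}; |A| = 4.
General bounds: 2|A| - 1 ≤ |A + A| ≤ |A|(|A|+1)/2, i.e. 7 ≤ |A + A| ≤ 10.
Lower bound 2|A|-1 is attained iff A is an arithmetic progression.
Enumerate sums a + a' for a ≤ a' (symmetric, so this suffices):
a = -5: -5+-5=-10, -5+-4=-9, -5+9=4, -5+11=6
a = -4: -4+-4=-8, -4+9=5, -4+11=7
a = 9: 9+9=18, 9+11=20
a = 11: 11+11=22
Distinct sums: {-10, -9, -8, 4, 5, 6, 7, 18, 20, 22}
|A + A| = 10

|A + A| = 10


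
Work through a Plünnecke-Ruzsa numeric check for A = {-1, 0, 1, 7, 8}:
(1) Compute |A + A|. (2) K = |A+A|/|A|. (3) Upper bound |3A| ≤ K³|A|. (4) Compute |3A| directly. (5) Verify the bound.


|A| = 5.
Step 1: Compute A + A by enumerating all 25 pairs.
A + A = {-2, -1, 0, 1, 2, 6, 7, 8, 9, 14, 15, 16}, so |A + A| = 12.
Step 2: Doubling constant K = |A + A|/|A| = 12/5 = 12/5 ≈ 2.4000.
Step 3: Plünnecke-Ruzsa gives |3A| ≤ K³·|A| = (2.4000)³ · 5 ≈ 69.1200.
Step 4: Compute 3A = A + A + A directly by enumerating all triples (a,b,c) ∈ A³; |3A| = 22.
Step 5: Check 22 ≤ 69.1200? Yes ✓.

K = 12/5, Plünnecke-Ruzsa bound K³|A| ≈ 69.1200, |3A| = 22, inequality holds.


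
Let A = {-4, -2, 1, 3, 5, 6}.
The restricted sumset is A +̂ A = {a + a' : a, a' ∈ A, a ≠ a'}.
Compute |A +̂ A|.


Restricted sumset: A +̂ A = {a + a' : a ∈ A, a' ∈ A, a ≠ a'}.
Equivalently, take A + A and drop any sum 2a that is achievable ONLY as a + a for a ∈ A (i.e. sums representable only with equal summands).
Enumerate pairs (a, a') with a < a' (symmetric, so each unordered pair gives one sum; this covers all a ≠ a'):
  -4 + -2 = -6
  -4 + 1 = -3
  -4 + 3 = -1
  -4 + 5 = 1
  -4 + 6 = 2
  -2 + 1 = -1
  -2 + 3 = 1
  -2 + 5 = 3
  -2 + 6 = 4
  1 + 3 = 4
  1 + 5 = 6
  1 + 6 = 7
  3 + 5 = 8
  3 + 6 = 9
  5 + 6 = 11
Collected distinct sums: {-6, -3, -1, 1, 2, 3, 4, 6, 7, 8, 9, 11}
|A +̂ A| = 12
(Reference bound: |A +̂ A| ≥ 2|A| - 3 for |A| ≥ 2, with |A| = 6 giving ≥ 9.)

|A +̂ A| = 12


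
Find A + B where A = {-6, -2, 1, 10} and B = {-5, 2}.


A + B = {a + b : a ∈ A, b ∈ B}.
Enumerate all |A|·|B| = 4·2 = 8 pairs (a, b) and collect distinct sums.
a = -6: -6+-5=-11, -6+2=-4
a = -2: -2+-5=-7, -2+2=0
a = 1: 1+-5=-4, 1+2=3
a = 10: 10+-5=5, 10+2=12
Collecting distinct sums: A + B = {-11, -7, -4, 0, 3, 5, 12}
|A + B| = 7

A + B = {-11, -7, -4, 0, 3, 5, 12}


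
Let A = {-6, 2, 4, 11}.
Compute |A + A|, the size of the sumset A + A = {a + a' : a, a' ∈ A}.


A + A = {a + a' : a, a' ∈ A}; |A| = 4.
General bounds: 2|A| - 1 ≤ |A + A| ≤ |A|(|A|+1)/2, i.e. 7 ≤ |A + A| ≤ 10.
Lower bound 2|A|-1 is attained iff A is an arithmetic progression.
Enumerate sums a + a' for a ≤ a' (symmetric, so this suffices):
a = -6: -6+-6=-12, -6+2=-4, -6+4=-2, -6+11=5
a = 2: 2+2=4, 2+4=6, 2+11=13
a = 4: 4+4=8, 4+11=15
a = 11: 11+11=22
Distinct sums: {-12, -4, -2, 4, 5, 6, 8, 13, 15, 22}
|A + A| = 10

|A + A| = 10


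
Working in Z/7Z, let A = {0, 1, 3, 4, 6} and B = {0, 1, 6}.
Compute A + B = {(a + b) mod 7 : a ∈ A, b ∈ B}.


Work in Z/7Z: reduce every sum a + b modulo 7.
Enumerate all 15 pairs:
a = 0: 0+0=0, 0+1=1, 0+6=6
a = 1: 1+0=1, 1+1=2, 1+6=0
a = 3: 3+0=3, 3+1=4, 3+6=2
a = 4: 4+0=4, 4+1=5, 4+6=3
a = 6: 6+0=6, 6+1=0, 6+6=5
Distinct residues collected: {0, 1, 2, 3, 4, 5, 6}
|A + B| = 7 (out of 7 total residues).

A + B = {0, 1, 2, 3, 4, 5, 6}


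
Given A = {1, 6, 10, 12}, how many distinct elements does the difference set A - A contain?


A - A = {a - a' : a, a' ∈ A}; |A| = 4.
Bounds: 2|A|-1 ≤ |A - A| ≤ |A|² - |A| + 1, i.e. 7 ≤ |A - A| ≤ 13.
Note: 0 ∈ A - A always (from a - a). The set is symmetric: if d ∈ A - A then -d ∈ A - A.
Enumerate nonzero differences d = a - a' with a > a' (then include -d):
Positive differences: {2, 4, 5, 6, 9, 11}
Full difference set: {0} ∪ (positive diffs) ∪ (negative diffs).
|A - A| = 1 + 2·6 = 13 (matches direct enumeration: 13).

|A - A| = 13


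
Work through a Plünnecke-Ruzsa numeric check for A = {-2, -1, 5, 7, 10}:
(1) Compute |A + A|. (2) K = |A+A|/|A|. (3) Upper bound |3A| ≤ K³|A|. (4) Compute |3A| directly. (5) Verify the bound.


|A| = 5.
Step 1: Compute A + A by enumerating all 25 pairs.
A + A = {-4, -3, -2, 3, 4, 5, 6, 8, 9, 10, 12, 14, 15, 17, 20}, so |A + A| = 15.
Step 2: Doubling constant K = |A + A|/|A| = 15/5 = 15/5 ≈ 3.0000.
Step 3: Plünnecke-Ruzsa gives |3A| ≤ K³·|A| = (3.0000)³ · 5 ≈ 135.0000.
Step 4: Compute 3A = A + A + A directly by enumerating all triples (a,b,c) ∈ A³; |3A| = 30.
Step 5: Check 30 ≤ 135.0000? Yes ✓.

K = 15/5, Plünnecke-Ruzsa bound K³|A| ≈ 135.0000, |3A| = 30, inequality holds.


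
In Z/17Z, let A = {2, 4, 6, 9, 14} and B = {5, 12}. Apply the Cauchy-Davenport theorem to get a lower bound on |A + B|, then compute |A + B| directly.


Cauchy-Davenport: |A + B| ≥ min(p, |A| + |B| - 1) for A, B nonempty in Z/pZ.
|A| = 5, |B| = 2, p = 17.
CD lower bound = min(17, 5 + 2 - 1) = min(17, 6) = 6.
Compute A + B mod 17 directly:
a = 2: 2+5=7, 2+12=14
a = 4: 4+5=9, 4+12=16
a = 6: 6+5=11, 6+12=1
a = 9: 9+5=14, 9+12=4
a = 14: 14+5=2, 14+12=9
A + B = {1, 2, 4, 7, 9, 11, 14, 16}, so |A + B| = 8.
Verify: 8 ≥ 6? Yes ✓.

CD lower bound = 6, actual |A + B| = 8.


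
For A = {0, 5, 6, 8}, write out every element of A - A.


A - A = {a - a' : a, a' ∈ A}.
Compute a - a' for each ordered pair (a, a'):
a = 0: 0-0=0, 0-5=-5, 0-6=-6, 0-8=-8
a = 5: 5-0=5, 5-5=0, 5-6=-1, 5-8=-3
a = 6: 6-0=6, 6-5=1, 6-6=0, 6-8=-2
a = 8: 8-0=8, 8-5=3, 8-6=2, 8-8=0
Collecting distinct values (and noting 0 appears from a-a):
A - A = {-8, -6, -5, -3, -2, -1, 0, 1, 2, 3, 5, 6, 8}
|A - A| = 13

A - A = {-8, -6, -5, -3, -2, -1, 0, 1, 2, 3, 5, 6, 8}


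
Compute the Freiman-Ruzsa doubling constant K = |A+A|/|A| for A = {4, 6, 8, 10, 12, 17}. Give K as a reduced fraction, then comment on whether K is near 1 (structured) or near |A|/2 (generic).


|A| = 6.
Compute A + A by enumerating all 36 pairs.
A + A = {8, 10, 12, 14, 16, 18, 20, 21, 22, 23, 24, 25, 27, 29, 34}, so |A + A| = 15.
K = |A + A| / |A| = 15/6 = 5/2 ≈ 2.5000.
Reference: AP of size 6 gives K = 11/6 ≈ 1.8333; a fully generic set of size 6 gives K ≈ 3.5000.

|A| = 6, |A + A| = 15, K = 15/6 = 5/2.


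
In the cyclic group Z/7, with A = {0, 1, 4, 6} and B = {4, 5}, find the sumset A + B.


Work in Z/7Z: reduce every sum a + b modulo 7.
Enumerate all 8 pairs:
a = 0: 0+4=4, 0+5=5
a = 1: 1+4=5, 1+5=6
a = 4: 4+4=1, 4+5=2
a = 6: 6+4=3, 6+5=4
Distinct residues collected: {1, 2, 3, 4, 5, 6}
|A + B| = 6 (out of 7 total residues).

A + B = {1, 2, 3, 4, 5, 6}


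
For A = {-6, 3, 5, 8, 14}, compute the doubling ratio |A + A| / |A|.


|A| = 5.
Compute A + A by enumerating all 25 pairs.
A + A = {-12, -3, -1, 2, 6, 8, 10, 11, 13, 16, 17, 19, 22, 28}, so |A + A| = 14.
K = |A + A| / |A| = 14/5 (already in lowest terms) ≈ 2.8000.
Reference: AP of size 5 gives K = 9/5 ≈ 1.8000; a fully generic set of size 5 gives K ≈ 3.0000.

|A| = 5, |A + A| = 14, K = 14/5.


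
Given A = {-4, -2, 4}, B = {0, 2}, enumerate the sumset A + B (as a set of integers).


A + B = {a + b : a ∈ A, b ∈ B}.
Enumerate all |A|·|B| = 3·2 = 6 pairs (a, b) and collect distinct sums.
a = -4: -4+0=-4, -4+2=-2
a = -2: -2+0=-2, -2+2=0
a = 4: 4+0=4, 4+2=6
Collecting distinct sums: A + B = {-4, -2, 0, 4, 6}
|A + B| = 5

A + B = {-4, -2, 0, 4, 6}


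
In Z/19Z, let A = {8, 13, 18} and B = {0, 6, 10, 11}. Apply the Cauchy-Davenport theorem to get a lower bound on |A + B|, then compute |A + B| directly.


Cauchy-Davenport: |A + B| ≥ min(p, |A| + |B| - 1) for A, B nonempty in Z/pZ.
|A| = 3, |B| = 4, p = 19.
CD lower bound = min(19, 3 + 4 - 1) = min(19, 6) = 6.
Compute A + B mod 19 directly:
a = 8: 8+0=8, 8+6=14, 8+10=18, 8+11=0
a = 13: 13+0=13, 13+6=0, 13+10=4, 13+11=5
a = 18: 18+0=18, 18+6=5, 18+10=9, 18+11=10
A + B = {0, 4, 5, 8, 9, 10, 13, 14, 18}, so |A + B| = 9.
Verify: 9 ≥ 6? Yes ✓.

CD lower bound = 6, actual |A + B| = 9.


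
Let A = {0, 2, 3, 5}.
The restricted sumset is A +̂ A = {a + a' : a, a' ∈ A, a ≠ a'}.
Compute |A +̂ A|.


Restricted sumset: A +̂ A = {a + a' : a ∈ A, a' ∈ A, a ≠ a'}.
Equivalently, take A + A and drop any sum 2a that is achievable ONLY as a + a for a ∈ A (i.e. sums representable only with equal summands).
Enumerate pairs (a, a') with a < a' (symmetric, so each unordered pair gives one sum; this covers all a ≠ a'):
  0 + 2 = 2
  0 + 3 = 3
  0 + 5 = 5
  2 + 3 = 5
  2 + 5 = 7
  3 + 5 = 8
Collected distinct sums: {2, 3, 5, 7, 8}
|A +̂ A| = 5
(Reference bound: |A +̂ A| ≥ 2|A| - 3 for |A| ≥ 2, with |A| = 4 giving ≥ 5.)

|A +̂ A| = 5


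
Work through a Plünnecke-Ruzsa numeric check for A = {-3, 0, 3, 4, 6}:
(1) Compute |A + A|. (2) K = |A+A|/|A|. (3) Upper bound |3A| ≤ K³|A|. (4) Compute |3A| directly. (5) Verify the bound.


|A| = 5.
Step 1: Compute A + A by enumerating all 25 pairs.
A + A = {-6, -3, 0, 1, 3, 4, 6, 7, 8, 9, 10, 12}, so |A + A| = 12.
Step 2: Doubling constant K = |A + A|/|A| = 12/5 = 12/5 ≈ 2.4000.
Step 3: Plünnecke-Ruzsa gives |3A| ≤ K³·|A| = (2.4000)³ · 5 ≈ 69.1200.
Step 4: Compute 3A = A + A + A directly by enumerating all triples (a,b,c) ∈ A³; |3A| = 21.
Step 5: Check 21 ≤ 69.1200? Yes ✓.

K = 12/5, Plünnecke-Ruzsa bound K³|A| ≈ 69.1200, |3A| = 21, inequality holds.


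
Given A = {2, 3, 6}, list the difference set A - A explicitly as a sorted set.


A - A = {a - a' : a, a' ∈ A}.
Compute a - a' for each ordered pair (a, a'):
a = 2: 2-2=0, 2-3=-1, 2-6=-4
a = 3: 3-2=1, 3-3=0, 3-6=-3
a = 6: 6-2=4, 6-3=3, 6-6=0
Collecting distinct values (and noting 0 appears from a-a):
A - A = {-4, -3, -1, 0, 1, 3, 4}
|A - A| = 7

A - A = {-4, -3, -1, 0, 1, 3, 4}


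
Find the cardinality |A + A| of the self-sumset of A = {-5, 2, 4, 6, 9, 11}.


A + A = {a + a' : a, a' ∈ A}; |A| = 6.
General bounds: 2|A| - 1 ≤ |A + A| ≤ |A|(|A|+1)/2, i.e. 11 ≤ |A + A| ≤ 21.
Lower bound 2|A|-1 is attained iff A is an arithmetic progression.
Enumerate sums a + a' for a ≤ a' (symmetric, so this suffices):
a = -5: -5+-5=-10, -5+2=-3, -5+4=-1, -5+6=1, -5+9=4, -5+11=6
a = 2: 2+2=4, 2+4=6, 2+6=8, 2+9=11, 2+11=13
a = 4: 4+4=8, 4+6=10, 4+9=13, 4+11=15
a = 6: 6+6=12, 6+9=15, 6+11=17
a = 9: 9+9=18, 9+11=20
a = 11: 11+11=22
Distinct sums: {-10, -3, -1, 1, 4, 6, 8, 10, 11, 12, 13, 15, 17, 18, 20, 22}
|A + A| = 16

|A + A| = 16


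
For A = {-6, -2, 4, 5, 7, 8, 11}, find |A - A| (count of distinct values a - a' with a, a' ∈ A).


A - A = {a - a' : a, a' ∈ A}; |A| = 7.
Bounds: 2|A|-1 ≤ |A - A| ≤ |A|² - |A| + 1, i.e. 13 ≤ |A - A| ≤ 43.
Note: 0 ∈ A - A always (from a - a). The set is symmetric: if d ∈ A - A then -d ∈ A - A.
Enumerate nonzero differences d = a - a' with a > a' (then include -d):
Positive differences: {1, 2, 3, 4, 6, 7, 9, 10, 11, 13, 14, 17}
Full difference set: {0} ∪ (positive diffs) ∪ (negative diffs).
|A - A| = 1 + 2·12 = 25 (matches direct enumeration: 25).

|A - A| = 25


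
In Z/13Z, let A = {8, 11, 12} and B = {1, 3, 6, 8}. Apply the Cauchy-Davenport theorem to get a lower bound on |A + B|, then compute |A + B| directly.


Cauchy-Davenport: |A + B| ≥ min(p, |A| + |B| - 1) for A, B nonempty in Z/pZ.
|A| = 3, |B| = 4, p = 13.
CD lower bound = min(13, 3 + 4 - 1) = min(13, 6) = 6.
Compute A + B mod 13 directly:
a = 8: 8+1=9, 8+3=11, 8+6=1, 8+8=3
a = 11: 11+1=12, 11+3=1, 11+6=4, 11+8=6
a = 12: 12+1=0, 12+3=2, 12+6=5, 12+8=7
A + B = {0, 1, 2, 3, 4, 5, 6, 7, 9, 11, 12}, so |A + B| = 11.
Verify: 11 ≥ 6? Yes ✓.

CD lower bound = 6, actual |A + B| = 11.


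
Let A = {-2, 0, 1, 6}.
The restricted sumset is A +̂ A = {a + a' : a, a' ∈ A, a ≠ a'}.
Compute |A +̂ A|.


Restricted sumset: A +̂ A = {a + a' : a ∈ A, a' ∈ A, a ≠ a'}.
Equivalently, take A + A and drop any sum 2a that is achievable ONLY as a + a for a ∈ A (i.e. sums representable only with equal summands).
Enumerate pairs (a, a') with a < a' (symmetric, so each unordered pair gives one sum; this covers all a ≠ a'):
  -2 + 0 = -2
  -2 + 1 = -1
  -2 + 6 = 4
  0 + 1 = 1
  0 + 6 = 6
  1 + 6 = 7
Collected distinct sums: {-2, -1, 1, 4, 6, 7}
|A +̂ A| = 6
(Reference bound: |A +̂ A| ≥ 2|A| - 3 for |A| ≥ 2, with |A| = 4 giving ≥ 5.)

|A +̂ A| = 6


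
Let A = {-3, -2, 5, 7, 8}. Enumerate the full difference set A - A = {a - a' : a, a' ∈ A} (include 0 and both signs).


A - A = {a - a' : a, a' ∈ A}.
Compute a - a' for each ordered pair (a, a'):
a = -3: -3--3=0, -3--2=-1, -3-5=-8, -3-7=-10, -3-8=-11
a = -2: -2--3=1, -2--2=0, -2-5=-7, -2-7=-9, -2-8=-10
a = 5: 5--3=8, 5--2=7, 5-5=0, 5-7=-2, 5-8=-3
a = 7: 7--3=10, 7--2=9, 7-5=2, 7-7=0, 7-8=-1
a = 8: 8--3=11, 8--2=10, 8-5=3, 8-7=1, 8-8=0
Collecting distinct values (and noting 0 appears from a-a):
A - A = {-11, -10, -9, -8, -7, -3, -2, -1, 0, 1, 2, 3, 7, 8, 9, 10, 11}
|A - A| = 17

A - A = {-11, -10, -9, -8, -7, -3, -2, -1, 0, 1, 2, 3, 7, 8, 9, 10, 11}


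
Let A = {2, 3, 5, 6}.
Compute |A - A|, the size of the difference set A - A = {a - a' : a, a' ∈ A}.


A - A = {a - a' : a, a' ∈ A}; |A| = 4.
Bounds: 2|A|-1 ≤ |A - A| ≤ |A|² - |A| + 1, i.e. 7 ≤ |A - A| ≤ 13.
Note: 0 ∈ A - A always (from a - a). The set is symmetric: if d ∈ A - A then -d ∈ A - A.
Enumerate nonzero differences d = a - a' with a > a' (then include -d):
Positive differences: {1, 2, 3, 4}
Full difference set: {0} ∪ (positive diffs) ∪ (negative diffs).
|A - A| = 1 + 2·4 = 9 (matches direct enumeration: 9).

|A - A| = 9


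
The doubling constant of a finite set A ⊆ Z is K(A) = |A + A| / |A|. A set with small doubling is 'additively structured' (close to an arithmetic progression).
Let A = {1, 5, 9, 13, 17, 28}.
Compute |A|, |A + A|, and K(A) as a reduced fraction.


|A| = 6.
Compute A + A by enumerating all 36 pairs.
A + A = {2, 6, 10, 14, 18, 22, 26, 29, 30, 33, 34, 37, 41, 45, 56}, so |A + A| = 15.
K = |A + A| / |A| = 15/6 = 5/2 ≈ 2.5000.
Reference: AP of size 6 gives K = 11/6 ≈ 1.8333; a fully generic set of size 6 gives K ≈ 3.5000.

|A| = 6, |A + A| = 15, K = 15/6 = 5/2.


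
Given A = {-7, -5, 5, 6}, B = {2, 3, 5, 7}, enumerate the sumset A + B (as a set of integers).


A + B = {a + b : a ∈ A, b ∈ B}.
Enumerate all |A|·|B| = 4·4 = 16 pairs (a, b) and collect distinct sums.
a = -7: -7+2=-5, -7+3=-4, -7+5=-2, -7+7=0
a = -5: -5+2=-3, -5+3=-2, -5+5=0, -5+7=2
a = 5: 5+2=7, 5+3=8, 5+5=10, 5+7=12
a = 6: 6+2=8, 6+3=9, 6+5=11, 6+7=13
Collecting distinct sums: A + B = {-5, -4, -3, -2, 0, 2, 7, 8, 9, 10, 11, 12, 13}
|A + B| = 13

A + B = {-5, -4, -3, -2, 0, 2, 7, 8, 9, 10, 11, 12, 13}


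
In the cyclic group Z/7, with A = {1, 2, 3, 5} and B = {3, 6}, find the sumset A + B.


Work in Z/7Z: reduce every sum a + b modulo 7.
Enumerate all 8 pairs:
a = 1: 1+3=4, 1+6=0
a = 2: 2+3=5, 2+6=1
a = 3: 3+3=6, 3+6=2
a = 5: 5+3=1, 5+6=4
Distinct residues collected: {0, 1, 2, 4, 5, 6}
|A + B| = 6 (out of 7 total residues).

A + B = {0, 1, 2, 4, 5, 6}


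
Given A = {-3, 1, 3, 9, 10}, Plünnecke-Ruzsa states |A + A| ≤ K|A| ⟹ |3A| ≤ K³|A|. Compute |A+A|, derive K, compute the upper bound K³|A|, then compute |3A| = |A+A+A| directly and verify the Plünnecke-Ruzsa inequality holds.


|A| = 5.
Step 1: Compute A + A by enumerating all 25 pairs.
A + A = {-6, -2, 0, 2, 4, 6, 7, 10, 11, 12, 13, 18, 19, 20}, so |A + A| = 14.
Step 2: Doubling constant K = |A + A|/|A| = 14/5 = 14/5 ≈ 2.8000.
Step 3: Plünnecke-Ruzsa gives |3A| ≤ K³·|A| = (2.8000)³ · 5 ≈ 109.7600.
Step 4: Compute 3A = A + A + A directly by enumerating all triples (a,b,c) ∈ A³; |3A| = 28.
Step 5: Check 28 ≤ 109.7600? Yes ✓.

K = 14/5, Plünnecke-Ruzsa bound K³|A| ≈ 109.7600, |3A| = 28, inequality holds.


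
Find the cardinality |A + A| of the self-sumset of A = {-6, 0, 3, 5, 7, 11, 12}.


A + A = {a + a' : a, a' ∈ A}; |A| = 7.
General bounds: 2|A| - 1 ≤ |A + A| ≤ |A|(|A|+1)/2, i.e. 13 ≤ |A + A| ≤ 28.
Lower bound 2|A|-1 is attained iff A is an arithmetic progression.
Enumerate sums a + a' for a ≤ a' (symmetric, so this suffices):
a = -6: -6+-6=-12, -6+0=-6, -6+3=-3, -6+5=-1, -6+7=1, -6+11=5, -6+12=6
a = 0: 0+0=0, 0+3=3, 0+5=5, 0+7=7, 0+11=11, 0+12=12
a = 3: 3+3=6, 3+5=8, 3+7=10, 3+11=14, 3+12=15
a = 5: 5+5=10, 5+7=12, 5+11=16, 5+12=17
a = 7: 7+7=14, 7+11=18, 7+12=19
a = 11: 11+11=22, 11+12=23
a = 12: 12+12=24
Distinct sums: {-12, -6, -3, -1, 0, 1, 3, 5, 6, 7, 8, 10, 11, 12, 14, 15, 16, 17, 18, 19, 22, 23, 24}
|A + A| = 23

|A + A| = 23


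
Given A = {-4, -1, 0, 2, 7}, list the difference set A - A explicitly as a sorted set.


A - A = {a - a' : a, a' ∈ A}.
Compute a - a' for each ordered pair (a, a'):
a = -4: -4--4=0, -4--1=-3, -4-0=-4, -4-2=-6, -4-7=-11
a = -1: -1--4=3, -1--1=0, -1-0=-1, -1-2=-3, -1-7=-8
a = 0: 0--4=4, 0--1=1, 0-0=0, 0-2=-2, 0-7=-7
a = 2: 2--4=6, 2--1=3, 2-0=2, 2-2=0, 2-7=-5
a = 7: 7--4=11, 7--1=8, 7-0=7, 7-2=5, 7-7=0
Collecting distinct values (and noting 0 appears from a-a):
A - A = {-11, -8, -7, -6, -5, -4, -3, -2, -1, 0, 1, 2, 3, 4, 5, 6, 7, 8, 11}
|A - A| = 19

A - A = {-11, -8, -7, -6, -5, -4, -3, -2, -1, 0, 1, 2, 3, 4, 5, 6, 7, 8, 11}


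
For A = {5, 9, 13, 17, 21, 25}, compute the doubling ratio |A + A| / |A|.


|A| = 6.
Compute A + A by enumerating all 36 pairs.
A + A = {10, 14, 18, 22, 26, 30, 34, 38, 42, 46, 50}, so |A + A| = 11.
K = |A + A| / |A| = 11/6 (already in lowest terms) ≈ 1.8333.
Reference: AP of size 6 gives K = 11/6 ≈ 1.8333; a fully generic set of size 6 gives K ≈ 3.5000.

|A| = 6, |A + A| = 11, K = 11/6.


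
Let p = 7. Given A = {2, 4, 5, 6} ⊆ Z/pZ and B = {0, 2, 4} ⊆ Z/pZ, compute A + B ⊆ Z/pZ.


Work in Z/7Z: reduce every sum a + b modulo 7.
Enumerate all 12 pairs:
a = 2: 2+0=2, 2+2=4, 2+4=6
a = 4: 4+0=4, 4+2=6, 4+4=1
a = 5: 5+0=5, 5+2=0, 5+4=2
a = 6: 6+0=6, 6+2=1, 6+4=3
Distinct residues collected: {0, 1, 2, 3, 4, 5, 6}
|A + B| = 7 (out of 7 total residues).

A + B = {0, 1, 2, 3, 4, 5, 6}


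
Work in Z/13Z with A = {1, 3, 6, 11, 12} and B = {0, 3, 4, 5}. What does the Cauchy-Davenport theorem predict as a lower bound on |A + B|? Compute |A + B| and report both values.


Cauchy-Davenport: |A + B| ≥ min(p, |A| + |B| - 1) for A, B nonempty in Z/pZ.
|A| = 5, |B| = 4, p = 13.
CD lower bound = min(13, 5 + 4 - 1) = min(13, 8) = 8.
Compute A + B mod 13 directly:
a = 1: 1+0=1, 1+3=4, 1+4=5, 1+5=6
a = 3: 3+0=3, 3+3=6, 3+4=7, 3+5=8
a = 6: 6+0=6, 6+3=9, 6+4=10, 6+5=11
a = 11: 11+0=11, 11+3=1, 11+4=2, 11+5=3
a = 12: 12+0=12, 12+3=2, 12+4=3, 12+5=4
A + B = {1, 2, 3, 4, 5, 6, 7, 8, 9, 10, 11, 12}, so |A + B| = 12.
Verify: 12 ≥ 8? Yes ✓.

CD lower bound = 8, actual |A + B| = 12.


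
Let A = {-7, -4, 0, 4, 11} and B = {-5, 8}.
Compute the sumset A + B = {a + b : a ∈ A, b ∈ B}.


A + B = {a + b : a ∈ A, b ∈ B}.
Enumerate all |A|·|B| = 5·2 = 10 pairs (a, b) and collect distinct sums.
a = -7: -7+-5=-12, -7+8=1
a = -4: -4+-5=-9, -4+8=4
a = 0: 0+-5=-5, 0+8=8
a = 4: 4+-5=-1, 4+8=12
a = 11: 11+-5=6, 11+8=19
Collecting distinct sums: A + B = {-12, -9, -5, -1, 1, 4, 6, 8, 12, 19}
|A + B| = 10

A + B = {-12, -9, -5, -1, 1, 4, 6, 8, 12, 19}


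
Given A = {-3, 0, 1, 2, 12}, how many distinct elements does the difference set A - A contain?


A - A = {a - a' : a, a' ∈ A}; |A| = 5.
Bounds: 2|A|-1 ≤ |A - A| ≤ |A|² - |A| + 1, i.e. 9 ≤ |A - A| ≤ 21.
Note: 0 ∈ A - A always (from a - a). The set is symmetric: if d ∈ A - A then -d ∈ A - A.
Enumerate nonzero differences d = a - a' with a > a' (then include -d):
Positive differences: {1, 2, 3, 4, 5, 10, 11, 12, 15}
Full difference set: {0} ∪ (positive diffs) ∪ (negative diffs).
|A - A| = 1 + 2·9 = 19 (matches direct enumeration: 19).

|A - A| = 19


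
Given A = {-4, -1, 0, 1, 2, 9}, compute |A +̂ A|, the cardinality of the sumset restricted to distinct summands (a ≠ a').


Restricted sumset: A +̂ A = {a + a' : a ∈ A, a' ∈ A, a ≠ a'}.
Equivalently, take A + A and drop any sum 2a that is achievable ONLY as a + a for a ∈ A (i.e. sums representable only with equal summands).
Enumerate pairs (a, a') with a < a' (symmetric, so each unordered pair gives one sum; this covers all a ≠ a'):
  -4 + -1 = -5
  -4 + 0 = -4
  -4 + 1 = -3
  -4 + 2 = -2
  -4 + 9 = 5
  -1 + 0 = -1
  -1 + 1 = 0
  -1 + 2 = 1
  -1 + 9 = 8
  0 + 1 = 1
  0 + 2 = 2
  0 + 9 = 9
  1 + 2 = 3
  1 + 9 = 10
  2 + 9 = 11
Collected distinct sums: {-5, -4, -3, -2, -1, 0, 1, 2, 3, 5, 8, 9, 10, 11}
|A +̂ A| = 14
(Reference bound: |A +̂ A| ≥ 2|A| - 3 for |A| ≥ 2, with |A| = 6 giving ≥ 9.)

|A +̂ A| = 14


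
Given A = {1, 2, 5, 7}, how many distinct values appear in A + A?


A + A = {a + a' : a, a' ∈ A}; |A| = 4.
General bounds: 2|A| - 1 ≤ |A + A| ≤ |A|(|A|+1)/2, i.e. 7 ≤ |A + A| ≤ 10.
Lower bound 2|A|-1 is attained iff A is an arithmetic progression.
Enumerate sums a + a' for a ≤ a' (symmetric, so this suffices):
a = 1: 1+1=2, 1+2=3, 1+5=6, 1+7=8
a = 2: 2+2=4, 2+5=7, 2+7=9
a = 5: 5+5=10, 5+7=12
a = 7: 7+7=14
Distinct sums: {2, 3, 4, 6, 7, 8, 9, 10, 12, 14}
|A + A| = 10

|A + A| = 10


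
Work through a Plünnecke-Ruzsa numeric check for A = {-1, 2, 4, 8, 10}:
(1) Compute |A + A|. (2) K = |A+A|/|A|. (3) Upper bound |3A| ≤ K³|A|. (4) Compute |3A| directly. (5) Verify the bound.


|A| = 5.
Step 1: Compute A + A by enumerating all 25 pairs.
A + A = {-2, 1, 3, 4, 6, 7, 8, 9, 10, 12, 14, 16, 18, 20}, so |A + A| = 14.
Step 2: Doubling constant K = |A + A|/|A| = 14/5 = 14/5 ≈ 2.8000.
Step 3: Plünnecke-Ruzsa gives |3A| ≤ K³·|A| = (2.8000)³ · 5 ≈ 109.7600.
Step 4: Compute 3A = A + A + A directly by enumerating all triples (a,b,c) ∈ A³; |3A| = 25.
Step 5: Check 25 ≤ 109.7600? Yes ✓.

K = 14/5, Plünnecke-Ruzsa bound K³|A| ≈ 109.7600, |3A| = 25, inequality holds.


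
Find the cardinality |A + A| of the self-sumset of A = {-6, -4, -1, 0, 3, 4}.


A + A = {a + a' : a, a' ∈ A}; |A| = 6.
General bounds: 2|A| - 1 ≤ |A + A| ≤ |A|(|A|+1)/2, i.e. 11 ≤ |A + A| ≤ 21.
Lower bound 2|A|-1 is attained iff A is an arithmetic progression.
Enumerate sums a + a' for a ≤ a' (symmetric, so this suffices):
a = -6: -6+-6=-12, -6+-4=-10, -6+-1=-7, -6+0=-6, -6+3=-3, -6+4=-2
a = -4: -4+-4=-8, -4+-1=-5, -4+0=-4, -4+3=-1, -4+4=0
a = -1: -1+-1=-2, -1+0=-1, -1+3=2, -1+4=3
a = 0: 0+0=0, 0+3=3, 0+4=4
a = 3: 3+3=6, 3+4=7
a = 4: 4+4=8
Distinct sums: {-12, -10, -8, -7, -6, -5, -4, -3, -2, -1, 0, 2, 3, 4, 6, 7, 8}
|A + A| = 17

|A + A| = 17


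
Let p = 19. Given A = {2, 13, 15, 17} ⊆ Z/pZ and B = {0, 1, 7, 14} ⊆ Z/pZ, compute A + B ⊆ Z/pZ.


Work in Z/19Z: reduce every sum a + b modulo 19.
Enumerate all 16 pairs:
a = 2: 2+0=2, 2+1=3, 2+7=9, 2+14=16
a = 13: 13+0=13, 13+1=14, 13+7=1, 13+14=8
a = 15: 15+0=15, 15+1=16, 15+7=3, 15+14=10
a = 17: 17+0=17, 17+1=18, 17+7=5, 17+14=12
Distinct residues collected: {1, 2, 3, 5, 8, 9, 10, 12, 13, 14, 15, 16, 17, 18}
|A + B| = 14 (out of 19 total residues).

A + B = {1, 2, 3, 5, 8, 9, 10, 12, 13, 14, 15, 16, 17, 18}


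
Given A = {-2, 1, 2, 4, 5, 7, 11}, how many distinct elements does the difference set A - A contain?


A - A = {a - a' : a, a' ∈ A}; |A| = 7.
Bounds: 2|A|-1 ≤ |A - A| ≤ |A|² - |A| + 1, i.e. 13 ≤ |A - A| ≤ 43.
Note: 0 ∈ A - A always (from a - a). The set is symmetric: if d ∈ A - A then -d ∈ A - A.
Enumerate nonzero differences d = a - a' with a > a' (then include -d):
Positive differences: {1, 2, 3, 4, 5, 6, 7, 9, 10, 13}
Full difference set: {0} ∪ (positive diffs) ∪ (negative diffs).
|A - A| = 1 + 2·10 = 21 (matches direct enumeration: 21).

|A - A| = 21


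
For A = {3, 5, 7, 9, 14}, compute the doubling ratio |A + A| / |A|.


|A| = 5.
Compute A + A by enumerating all 25 pairs.
A + A = {6, 8, 10, 12, 14, 16, 17, 18, 19, 21, 23, 28}, so |A + A| = 12.
K = |A + A| / |A| = 12/5 (already in lowest terms) ≈ 2.4000.
Reference: AP of size 5 gives K = 9/5 ≈ 1.8000; a fully generic set of size 5 gives K ≈ 3.0000.

|A| = 5, |A + A| = 12, K = 12/5.


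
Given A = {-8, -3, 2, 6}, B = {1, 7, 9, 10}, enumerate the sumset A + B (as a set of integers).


A + B = {a + b : a ∈ A, b ∈ B}.
Enumerate all |A|·|B| = 4·4 = 16 pairs (a, b) and collect distinct sums.
a = -8: -8+1=-7, -8+7=-1, -8+9=1, -8+10=2
a = -3: -3+1=-2, -3+7=4, -3+9=6, -3+10=7
a = 2: 2+1=3, 2+7=9, 2+9=11, 2+10=12
a = 6: 6+1=7, 6+7=13, 6+9=15, 6+10=16
Collecting distinct sums: A + B = {-7, -2, -1, 1, 2, 3, 4, 6, 7, 9, 11, 12, 13, 15, 16}
|A + B| = 15

A + B = {-7, -2, -1, 1, 2, 3, 4, 6, 7, 9, 11, 12, 13, 15, 16}


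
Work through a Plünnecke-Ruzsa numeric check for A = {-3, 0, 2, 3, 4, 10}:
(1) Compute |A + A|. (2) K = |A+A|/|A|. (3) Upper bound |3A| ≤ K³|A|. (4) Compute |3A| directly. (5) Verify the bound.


|A| = 6.
Step 1: Compute A + A by enumerating all 36 pairs.
A + A = {-6, -3, -1, 0, 1, 2, 3, 4, 5, 6, 7, 8, 10, 12, 13, 14, 20}, so |A + A| = 17.
Step 2: Doubling constant K = |A + A|/|A| = 17/6 = 17/6 ≈ 2.8333.
Step 3: Plünnecke-Ruzsa gives |3A| ≤ K³·|A| = (2.8333)³ · 6 ≈ 136.4722.
Step 4: Compute 3A = A + A + A directly by enumerating all triples (a,b,c) ∈ A³; |3A| = 30.
Step 5: Check 30 ≤ 136.4722? Yes ✓.

K = 17/6, Plünnecke-Ruzsa bound K³|A| ≈ 136.4722, |3A| = 30, inequality holds.


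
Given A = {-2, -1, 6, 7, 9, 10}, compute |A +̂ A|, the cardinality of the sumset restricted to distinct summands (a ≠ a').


Restricted sumset: A +̂ A = {a + a' : a ∈ A, a' ∈ A, a ≠ a'}.
Equivalently, take A + A and drop any sum 2a that is achievable ONLY as a + a for a ∈ A (i.e. sums representable only with equal summands).
Enumerate pairs (a, a') with a < a' (symmetric, so each unordered pair gives one sum; this covers all a ≠ a'):
  -2 + -1 = -3
  -2 + 6 = 4
  -2 + 7 = 5
  -2 + 9 = 7
  -2 + 10 = 8
  -1 + 6 = 5
  -1 + 7 = 6
  -1 + 9 = 8
  -1 + 10 = 9
  6 + 7 = 13
  6 + 9 = 15
  6 + 10 = 16
  7 + 9 = 16
  7 + 10 = 17
  9 + 10 = 19
Collected distinct sums: {-3, 4, 5, 6, 7, 8, 9, 13, 15, 16, 17, 19}
|A +̂ A| = 12
(Reference bound: |A +̂ A| ≥ 2|A| - 3 for |A| ≥ 2, with |A| = 6 giving ≥ 9.)

|A +̂ A| = 12


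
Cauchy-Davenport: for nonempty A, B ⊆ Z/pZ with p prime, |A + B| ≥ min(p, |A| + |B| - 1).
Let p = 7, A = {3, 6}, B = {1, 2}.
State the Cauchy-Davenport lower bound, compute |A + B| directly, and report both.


Cauchy-Davenport: |A + B| ≥ min(p, |A| + |B| - 1) for A, B nonempty in Z/pZ.
|A| = 2, |B| = 2, p = 7.
CD lower bound = min(7, 2 + 2 - 1) = min(7, 3) = 3.
Compute A + B mod 7 directly:
a = 3: 3+1=4, 3+2=5
a = 6: 6+1=0, 6+2=1
A + B = {0, 1, 4, 5}, so |A + B| = 4.
Verify: 4 ≥ 3? Yes ✓.

CD lower bound = 3, actual |A + B| = 4.


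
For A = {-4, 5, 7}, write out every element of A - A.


A - A = {a - a' : a, a' ∈ A}.
Compute a - a' for each ordered pair (a, a'):
a = -4: -4--4=0, -4-5=-9, -4-7=-11
a = 5: 5--4=9, 5-5=0, 5-7=-2
a = 7: 7--4=11, 7-5=2, 7-7=0
Collecting distinct values (and noting 0 appears from a-a):
A - A = {-11, -9, -2, 0, 2, 9, 11}
|A - A| = 7

A - A = {-11, -9, -2, 0, 2, 9, 11}


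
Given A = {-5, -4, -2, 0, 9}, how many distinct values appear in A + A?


A + A = {a + a' : a, a' ∈ A}; |A| = 5.
General bounds: 2|A| - 1 ≤ |A + A| ≤ |A|(|A|+1)/2, i.e. 9 ≤ |A + A| ≤ 15.
Lower bound 2|A|-1 is attained iff A is an arithmetic progression.
Enumerate sums a + a' for a ≤ a' (symmetric, so this suffices):
a = -5: -5+-5=-10, -5+-4=-9, -5+-2=-7, -5+0=-5, -5+9=4
a = -4: -4+-4=-8, -4+-2=-6, -4+0=-4, -4+9=5
a = -2: -2+-2=-4, -2+0=-2, -2+9=7
a = 0: 0+0=0, 0+9=9
a = 9: 9+9=18
Distinct sums: {-10, -9, -8, -7, -6, -5, -4, -2, 0, 4, 5, 7, 9, 18}
|A + A| = 14

|A + A| = 14


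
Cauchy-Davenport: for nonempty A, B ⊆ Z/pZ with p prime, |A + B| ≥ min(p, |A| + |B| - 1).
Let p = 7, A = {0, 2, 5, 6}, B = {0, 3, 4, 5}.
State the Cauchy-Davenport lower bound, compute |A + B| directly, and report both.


Cauchy-Davenport: |A + B| ≥ min(p, |A| + |B| - 1) for A, B nonempty in Z/pZ.
|A| = 4, |B| = 4, p = 7.
CD lower bound = min(7, 4 + 4 - 1) = min(7, 7) = 7.
Compute A + B mod 7 directly:
a = 0: 0+0=0, 0+3=3, 0+4=4, 0+5=5
a = 2: 2+0=2, 2+3=5, 2+4=6, 2+5=0
a = 5: 5+0=5, 5+3=1, 5+4=2, 5+5=3
a = 6: 6+0=6, 6+3=2, 6+4=3, 6+5=4
A + B = {0, 1, 2, 3, 4, 5, 6}, so |A + B| = 7.
Verify: 7 ≥ 7? Yes ✓.

CD lower bound = 7, actual |A + B| = 7.


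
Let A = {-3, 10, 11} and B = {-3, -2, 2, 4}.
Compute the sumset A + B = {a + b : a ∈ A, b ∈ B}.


A + B = {a + b : a ∈ A, b ∈ B}.
Enumerate all |A|·|B| = 3·4 = 12 pairs (a, b) and collect distinct sums.
a = -3: -3+-3=-6, -3+-2=-5, -3+2=-1, -3+4=1
a = 10: 10+-3=7, 10+-2=8, 10+2=12, 10+4=14
a = 11: 11+-3=8, 11+-2=9, 11+2=13, 11+4=15
Collecting distinct sums: A + B = {-6, -5, -1, 1, 7, 8, 9, 12, 13, 14, 15}
|A + B| = 11

A + B = {-6, -5, -1, 1, 7, 8, 9, 12, 13, 14, 15}


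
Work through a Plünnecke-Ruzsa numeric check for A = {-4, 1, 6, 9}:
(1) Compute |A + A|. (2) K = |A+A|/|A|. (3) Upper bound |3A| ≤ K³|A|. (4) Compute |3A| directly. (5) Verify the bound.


|A| = 4.
Step 1: Compute A + A by enumerating all 16 pairs.
A + A = {-8, -3, 2, 5, 7, 10, 12, 15, 18}, so |A + A| = 9.
Step 2: Doubling constant K = |A + A|/|A| = 9/4 = 9/4 ≈ 2.2500.
Step 3: Plünnecke-Ruzsa gives |3A| ≤ K³·|A| = (2.2500)³ · 4 ≈ 45.5625.
Step 4: Compute 3A = A + A + A directly by enumerating all triples (a,b,c) ∈ A³; |3A| = 16.
Step 5: Check 16 ≤ 45.5625? Yes ✓.

K = 9/4, Plünnecke-Ruzsa bound K³|A| ≈ 45.5625, |3A| = 16, inequality holds.


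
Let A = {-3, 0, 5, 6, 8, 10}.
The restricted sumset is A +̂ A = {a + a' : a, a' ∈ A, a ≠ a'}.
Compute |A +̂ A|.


Restricted sumset: A +̂ A = {a + a' : a ∈ A, a' ∈ A, a ≠ a'}.
Equivalently, take A + A and drop any sum 2a that is achievable ONLY as a + a for a ∈ A (i.e. sums representable only with equal summands).
Enumerate pairs (a, a') with a < a' (symmetric, so each unordered pair gives one sum; this covers all a ≠ a'):
  -3 + 0 = -3
  -3 + 5 = 2
  -3 + 6 = 3
  -3 + 8 = 5
  -3 + 10 = 7
  0 + 5 = 5
  0 + 6 = 6
  0 + 8 = 8
  0 + 10 = 10
  5 + 6 = 11
  5 + 8 = 13
  5 + 10 = 15
  6 + 8 = 14
  6 + 10 = 16
  8 + 10 = 18
Collected distinct sums: {-3, 2, 3, 5, 6, 7, 8, 10, 11, 13, 14, 15, 16, 18}
|A +̂ A| = 14
(Reference bound: |A +̂ A| ≥ 2|A| - 3 for |A| ≥ 2, with |A| = 6 giving ≥ 9.)

|A +̂ A| = 14


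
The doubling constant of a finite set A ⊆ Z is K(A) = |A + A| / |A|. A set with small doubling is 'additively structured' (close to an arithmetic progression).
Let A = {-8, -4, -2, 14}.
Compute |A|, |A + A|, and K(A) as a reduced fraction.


|A| = 4.
Compute A + A by enumerating all 16 pairs.
A + A = {-16, -12, -10, -8, -6, -4, 6, 10, 12, 28}, so |A + A| = 10.
K = |A + A| / |A| = 10/4 = 5/2 ≈ 2.5000.
Reference: AP of size 4 gives K = 7/4 ≈ 1.7500; a fully generic set of size 4 gives K ≈ 2.5000.

|A| = 4, |A + A| = 10, K = 10/4 = 5/2.


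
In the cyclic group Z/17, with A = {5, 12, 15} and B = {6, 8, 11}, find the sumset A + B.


Work in Z/17Z: reduce every sum a + b modulo 17.
Enumerate all 9 pairs:
a = 5: 5+6=11, 5+8=13, 5+11=16
a = 12: 12+6=1, 12+8=3, 12+11=6
a = 15: 15+6=4, 15+8=6, 15+11=9
Distinct residues collected: {1, 3, 4, 6, 9, 11, 13, 16}
|A + B| = 8 (out of 17 total residues).

A + B = {1, 3, 4, 6, 9, 11, 13, 16}


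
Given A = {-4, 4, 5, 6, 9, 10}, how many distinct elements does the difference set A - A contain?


A - A = {a - a' : a, a' ∈ A}; |A| = 6.
Bounds: 2|A|-1 ≤ |A - A| ≤ |A|² - |A| + 1, i.e. 11 ≤ |A - A| ≤ 31.
Note: 0 ∈ A - A always (from a - a). The set is symmetric: if d ∈ A - A then -d ∈ A - A.
Enumerate nonzero differences d = a - a' with a > a' (then include -d):
Positive differences: {1, 2, 3, 4, 5, 6, 8, 9, 10, 13, 14}
Full difference set: {0} ∪ (positive diffs) ∪ (negative diffs).
|A - A| = 1 + 2·11 = 23 (matches direct enumeration: 23).

|A - A| = 23


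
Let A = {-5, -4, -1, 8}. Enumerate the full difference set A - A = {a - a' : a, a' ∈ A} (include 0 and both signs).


A - A = {a - a' : a, a' ∈ A}.
Compute a - a' for each ordered pair (a, a'):
a = -5: -5--5=0, -5--4=-1, -5--1=-4, -5-8=-13
a = -4: -4--5=1, -4--4=0, -4--1=-3, -4-8=-12
a = -1: -1--5=4, -1--4=3, -1--1=0, -1-8=-9
a = 8: 8--5=13, 8--4=12, 8--1=9, 8-8=0
Collecting distinct values (and noting 0 appears from a-a):
A - A = {-13, -12, -9, -4, -3, -1, 0, 1, 3, 4, 9, 12, 13}
|A - A| = 13

A - A = {-13, -12, -9, -4, -3, -1, 0, 1, 3, 4, 9, 12, 13}


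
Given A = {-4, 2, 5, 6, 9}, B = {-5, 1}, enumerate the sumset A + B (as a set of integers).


A + B = {a + b : a ∈ A, b ∈ B}.
Enumerate all |A|·|B| = 5·2 = 10 pairs (a, b) and collect distinct sums.
a = -4: -4+-5=-9, -4+1=-3
a = 2: 2+-5=-3, 2+1=3
a = 5: 5+-5=0, 5+1=6
a = 6: 6+-5=1, 6+1=7
a = 9: 9+-5=4, 9+1=10
Collecting distinct sums: A + B = {-9, -3, 0, 1, 3, 4, 6, 7, 10}
|A + B| = 9

A + B = {-9, -3, 0, 1, 3, 4, 6, 7, 10}


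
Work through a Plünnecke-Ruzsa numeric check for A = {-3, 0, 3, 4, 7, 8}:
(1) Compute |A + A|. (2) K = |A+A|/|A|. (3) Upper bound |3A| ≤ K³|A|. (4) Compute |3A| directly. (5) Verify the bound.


|A| = 6.
Step 1: Compute A + A by enumerating all 36 pairs.
A + A = {-6, -3, 0, 1, 3, 4, 5, 6, 7, 8, 10, 11, 12, 14, 15, 16}, so |A + A| = 16.
Step 2: Doubling constant K = |A + A|/|A| = 16/6 = 16/6 ≈ 2.6667.
Step 3: Plünnecke-Ruzsa gives |3A| ≤ K³·|A| = (2.6667)³ · 6 ≈ 113.7778.
Step 4: Compute 3A = A + A + A directly by enumerating all triples (a,b,c) ∈ A³; |3A| = 29.
Step 5: Check 29 ≤ 113.7778? Yes ✓.

K = 16/6, Plünnecke-Ruzsa bound K³|A| ≈ 113.7778, |3A| = 29, inequality holds.


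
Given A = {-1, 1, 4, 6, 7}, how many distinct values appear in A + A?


A + A = {a + a' : a, a' ∈ A}; |A| = 5.
General bounds: 2|A| - 1 ≤ |A + A| ≤ |A|(|A|+1)/2, i.e. 9 ≤ |A + A| ≤ 15.
Lower bound 2|A|-1 is attained iff A is an arithmetic progression.
Enumerate sums a + a' for a ≤ a' (symmetric, so this suffices):
a = -1: -1+-1=-2, -1+1=0, -1+4=3, -1+6=5, -1+7=6
a = 1: 1+1=2, 1+4=5, 1+6=7, 1+7=8
a = 4: 4+4=8, 4+6=10, 4+7=11
a = 6: 6+6=12, 6+7=13
a = 7: 7+7=14
Distinct sums: {-2, 0, 2, 3, 5, 6, 7, 8, 10, 11, 12, 13, 14}
|A + A| = 13

|A + A| = 13


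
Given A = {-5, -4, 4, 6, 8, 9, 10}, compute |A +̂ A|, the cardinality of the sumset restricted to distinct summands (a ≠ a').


Restricted sumset: A +̂ A = {a + a' : a ∈ A, a' ∈ A, a ≠ a'}.
Equivalently, take A + A and drop any sum 2a that is achievable ONLY as a + a for a ∈ A (i.e. sums representable only with equal summands).
Enumerate pairs (a, a') with a < a' (symmetric, so each unordered pair gives one sum; this covers all a ≠ a'):
  -5 + -4 = -9
  -5 + 4 = -1
  -5 + 6 = 1
  -5 + 8 = 3
  -5 + 9 = 4
  -5 + 10 = 5
  -4 + 4 = 0
  -4 + 6 = 2
  -4 + 8 = 4
  -4 + 9 = 5
  -4 + 10 = 6
  4 + 6 = 10
  4 + 8 = 12
  4 + 9 = 13
  4 + 10 = 14
  6 + 8 = 14
  6 + 9 = 15
  6 + 10 = 16
  8 + 9 = 17
  8 + 10 = 18
  9 + 10 = 19
Collected distinct sums: {-9, -1, 0, 1, 2, 3, 4, 5, 6, 10, 12, 13, 14, 15, 16, 17, 18, 19}
|A +̂ A| = 18
(Reference bound: |A +̂ A| ≥ 2|A| - 3 for |A| ≥ 2, with |A| = 7 giving ≥ 11.)

|A +̂ A| = 18


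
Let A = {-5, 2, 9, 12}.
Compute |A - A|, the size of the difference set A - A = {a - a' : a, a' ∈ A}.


A - A = {a - a' : a, a' ∈ A}; |A| = 4.
Bounds: 2|A|-1 ≤ |A - A| ≤ |A|² - |A| + 1, i.e. 7 ≤ |A - A| ≤ 13.
Note: 0 ∈ A - A always (from a - a). The set is symmetric: if d ∈ A - A then -d ∈ A - A.
Enumerate nonzero differences d = a - a' with a > a' (then include -d):
Positive differences: {3, 7, 10, 14, 17}
Full difference set: {0} ∪ (positive diffs) ∪ (negative diffs).
|A - A| = 1 + 2·5 = 11 (matches direct enumeration: 11).

|A - A| = 11


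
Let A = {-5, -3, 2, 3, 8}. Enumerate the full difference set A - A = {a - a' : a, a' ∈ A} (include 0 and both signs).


A - A = {a - a' : a, a' ∈ A}.
Compute a - a' for each ordered pair (a, a'):
a = -5: -5--5=0, -5--3=-2, -5-2=-7, -5-3=-8, -5-8=-13
a = -3: -3--5=2, -3--3=0, -3-2=-5, -3-3=-6, -3-8=-11
a = 2: 2--5=7, 2--3=5, 2-2=0, 2-3=-1, 2-8=-6
a = 3: 3--5=8, 3--3=6, 3-2=1, 3-3=0, 3-8=-5
a = 8: 8--5=13, 8--3=11, 8-2=6, 8-3=5, 8-8=0
Collecting distinct values (and noting 0 appears from a-a):
A - A = {-13, -11, -8, -7, -6, -5, -2, -1, 0, 1, 2, 5, 6, 7, 8, 11, 13}
|A - A| = 17

A - A = {-13, -11, -8, -7, -6, -5, -2, -1, 0, 1, 2, 5, 6, 7, 8, 11, 13}


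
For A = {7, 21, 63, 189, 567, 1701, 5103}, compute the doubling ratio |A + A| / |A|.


|A| = 7.
Compute A + A by enumerating all 49 pairs.
A + A = {14, 28, 42, 70, 84, 126, 196, 210, 252, 378, 574, 588, 630, 756, 1134, 1708, 1722, 1764, 1890, 2268, 3402, 5110, 5124, 5166, 5292, 5670, 6804, 10206}, so |A + A| = 28.
K = |A + A| / |A| = 28/7 = 4/1 ≈ 4.0000.
Reference: AP of size 7 gives K = 13/7 ≈ 1.8571; a fully generic set of size 7 gives K ≈ 4.0000.

|A| = 7, |A + A| = 28, K = 28/7 = 4/1.


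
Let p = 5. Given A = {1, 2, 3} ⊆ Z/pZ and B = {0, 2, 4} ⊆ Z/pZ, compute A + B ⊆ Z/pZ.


Work in Z/5Z: reduce every sum a + b modulo 5.
Enumerate all 9 pairs:
a = 1: 1+0=1, 1+2=3, 1+4=0
a = 2: 2+0=2, 2+2=4, 2+4=1
a = 3: 3+0=3, 3+2=0, 3+4=2
Distinct residues collected: {0, 1, 2, 3, 4}
|A + B| = 5 (out of 5 total residues).

A + B = {0, 1, 2, 3, 4}


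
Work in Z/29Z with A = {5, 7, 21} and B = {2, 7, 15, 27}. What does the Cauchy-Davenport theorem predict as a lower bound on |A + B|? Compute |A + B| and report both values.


Cauchy-Davenport: |A + B| ≥ min(p, |A| + |B| - 1) for A, B nonempty in Z/pZ.
|A| = 3, |B| = 4, p = 29.
CD lower bound = min(29, 3 + 4 - 1) = min(29, 6) = 6.
Compute A + B mod 29 directly:
a = 5: 5+2=7, 5+7=12, 5+15=20, 5+27=3
a = 7: 7+2=9, 7+7=14, 7+15=22, 7+27=5
a = 21: 21+2=23, 21+7=28, 21+15=7, 21+27=19
A + B = {3, 5, 7, 9, 12, 14, 19, 20, 22, 23, 28}, so |A + B| = 11.
Verify: 11 ≥ 6? Yes ✓.

CD lower bound = 6, actual |A + B| = 11.


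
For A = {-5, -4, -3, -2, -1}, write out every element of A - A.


A - A = {a - a' : a, a' ∈ A}.
Compute a - a' for each ordered pair (a, a'):
a = -5: -5--5=0, -5--4=-1, -5--3=-2, -5--2=-3, -5--1=-4
a = -4: -4--5=1, -4--4=0, -4--3=-1, -4--2=-2, -4--1=-3
a = -3: -3--5=2, -3--4=1, -3--3=0, -3--2=-1, -3--1=-2
a = -2: -2--5=3, -2--4=2, -2--3=1, -2--2=0, -2--1=-1
a = -1: -1--5=4, -1--4=3, -1--3=2, -1--2=1, -1--1=0
Collecting distinct values (and noting 0 appears from a-a):
A - A = {-4, -3, -2, -1, 0, 1, 2, 3, 4}
|A - A| = 9

A - A = {-4, -3, -2, -1, 0, 1, 2, 3, 4}
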